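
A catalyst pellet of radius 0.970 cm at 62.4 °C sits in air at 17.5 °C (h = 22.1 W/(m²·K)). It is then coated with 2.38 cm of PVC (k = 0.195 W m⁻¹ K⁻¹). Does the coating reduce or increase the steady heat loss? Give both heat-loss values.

increases: 1.17 → 1.36 W

Critical radius for a sphere: r_cr = 2k/h = 0.0176 m = 1.76 cm.
Outer radius after coating: r₂ = 0.00970 + 0.0238 = 0.03350 m.
r₁ < r_cr < r₂: heat loss rises to a maximum at r_cr then falls. Whether the coating helps depends on whether Q(r₂) has dropped back below Q(r₁).
Bare: R = 1/(4πr₁²h) = 38.27 K/W; Q = 44.9/38.27 = 1.17 W.
Coated: R = R_cond + R_conv = 33.10 K/W; Q = 44.9/33.10 = 1.36 W.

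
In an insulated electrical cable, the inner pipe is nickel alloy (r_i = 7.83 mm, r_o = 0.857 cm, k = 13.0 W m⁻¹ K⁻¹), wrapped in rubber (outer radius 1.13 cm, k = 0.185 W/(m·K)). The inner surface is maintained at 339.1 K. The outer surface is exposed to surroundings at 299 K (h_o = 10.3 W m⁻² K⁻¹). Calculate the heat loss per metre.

Q' = 25.0 W/m

Treat each layer as a resistance in series:
  R'_nickel alloy = ln(0.00857/0.00783)/(2πk) = 0.09031/(2π·13.0) = 0.001106 m·K/W
  R'_rubber = ln(0.0113/0.00857)/(2πk) = 0.2765/(2π·0.185) = 0.2379 m·K/W
  R'_conv,out = 1/(2πr h) = 1/(2π·0.0113·10.3) = 1.367 m·K/W
ΣR = 0.001106 + 0.2379 + 1.367 = 1.606 m·K/W
Q' = ΔT/ΣR = (339.1 K − 299 K)/1.606 = 25.0 W/m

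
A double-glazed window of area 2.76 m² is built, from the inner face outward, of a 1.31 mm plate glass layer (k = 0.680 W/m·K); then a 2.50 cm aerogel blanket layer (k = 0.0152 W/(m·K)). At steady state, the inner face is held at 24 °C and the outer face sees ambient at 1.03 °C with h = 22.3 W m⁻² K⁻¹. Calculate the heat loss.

Resistance network (inner→outer):
  R_plate glass = L/(kA) = 0.00131/(0.680·2.76) = 6.980×10^-4 K/W
  R_aerogel blanket = L/(kA) = 0.0250/(0.0152·2.76) = 0.5959 K/W
  R_conv,out = 1/(hA) = 1/(22.3·2.76) = 0.01625 K/W
ΣR = 6.980×10^-4 + 0.5959 + 0.01625 = 0.6128 K/W
Q = ΔT/ΣR = (24 °C − 1.03 °C)/0.6128 = 37.5 W

Q = 37.5 W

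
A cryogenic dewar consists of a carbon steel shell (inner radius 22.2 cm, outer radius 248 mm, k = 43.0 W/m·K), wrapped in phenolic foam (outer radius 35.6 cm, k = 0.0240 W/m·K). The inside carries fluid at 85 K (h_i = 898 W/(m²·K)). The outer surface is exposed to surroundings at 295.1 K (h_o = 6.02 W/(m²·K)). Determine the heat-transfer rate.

Treat each layer as a resistance in series:
  R_conv,in = 1/(4πr²h) = 1/(4π·0.222²·898) = 0.001798 K/W
  R_carbon steel = (1/0.222 − 1/0.248)/(4πk) = 0.4722/(4π·43.0) = 8.740×10^-4 K/W
  R_phenolic foam = (1/0.248 − 1/0.356)/(4πk) = 1.223/(4π·0.0240) = 4.056 K/W
  R_conv,out = 1/(4πr²h) = 1/(4π·0.356²·6.02) = 0.1043 K/W
ΣR = 0.001798 + 8.740×10^-4 + 4.056 + 0.1043 = 4.163 K/W
Q = ΔT/ΣR = (85 K − 295.1 K)/4.163 = -50.5 W
(Negative Q ⇒ heat flows inward; heat gain = 50.5 W.)

Q = 50.5 W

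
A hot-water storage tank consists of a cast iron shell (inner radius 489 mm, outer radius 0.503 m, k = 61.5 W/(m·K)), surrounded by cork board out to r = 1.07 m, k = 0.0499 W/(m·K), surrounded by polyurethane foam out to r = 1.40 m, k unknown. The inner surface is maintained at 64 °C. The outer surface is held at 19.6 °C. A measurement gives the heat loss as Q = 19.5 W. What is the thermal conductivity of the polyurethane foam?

ΣR = ΔT/Q = |64 − 19.6|/19.5 = 2.277 K/W
Known resistances:
  R_cast iron = (1/0.489 − 1/0.503)/(4πk) = 0.05692/(4π·61.5) = 7.365×10^-5 K/W
  R_cork board = (1/0.503 − 1/1.07)/(4πk) = 1.053/(4π·0.0499) = 1.680 K/W
R_polyurethane foam = ΣR − ΣR_known = 2.277 − 1.680 = 0.5970 K/W
(1/r₁−1/r₂)/(4πk) = 0.5970 ⇒ k = 0.2203/(4π·0.5970) = 0.0294 W/m·K

k = 0.0294 W/m·K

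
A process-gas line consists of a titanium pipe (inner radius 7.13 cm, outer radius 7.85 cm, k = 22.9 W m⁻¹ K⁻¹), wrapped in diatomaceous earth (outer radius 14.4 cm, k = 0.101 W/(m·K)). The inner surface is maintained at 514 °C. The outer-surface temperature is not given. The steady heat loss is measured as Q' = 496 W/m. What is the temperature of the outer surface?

T_out = 39.5 °C

Series resistances:
  R'_titanium = ln(0.0785/0.0713)/(2πk) = 0.09620/(2π·22.9) = 6.686×10^-4 m·K/W
  R'_diatomaceous earth = ln(0.144/0.0785)/(2πk) = 0.6067/(2π·0.101) = 0.9561 m·K/W
ΣR = 0.9567 m·K/W
ΔT = Q'·ΣR = 496 × 0.9567 = 474.5 K
Heat flows outward, so T_out = T_in − ΔT = 514 − 474.5 = 39.5 °C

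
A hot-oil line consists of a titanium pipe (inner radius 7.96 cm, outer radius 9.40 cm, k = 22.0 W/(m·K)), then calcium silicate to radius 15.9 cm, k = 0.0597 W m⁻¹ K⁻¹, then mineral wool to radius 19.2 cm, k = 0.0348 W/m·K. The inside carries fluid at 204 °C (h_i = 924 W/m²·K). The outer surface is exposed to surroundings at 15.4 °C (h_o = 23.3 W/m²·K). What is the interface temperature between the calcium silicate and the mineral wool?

T = 89.0 °C

Resistance network (inner→outer):
  R'_conv,in = 1/(2πr h) = 1/(2π·0.0796·924) = 0.002164 m·K/W
  R'_titanium = ln(0.0940/0.0796)/(2πk) = 0.1663/(2π·22.0) = 0.001203 m·K/W
  R'_calcium silicate = ln(0.159/0.0940)/(2πk) = 0.5256/(2π·0.0597) = 1.401 m·K/W
  R'_mineral wool = ln(0.192/0.159)/(2πk) = 0.1886/(2π·0.0348) = 0.8625 m·K/W
  R'_conv,out = 1/(2πr h) = 1/(2π·0.192·23.3) = 0.03558 m·K/W
ΣR = 0.002164 + 0.001203 + 1.401 + 0.8625 + 0.03558 = 2.302 m·K/W
Q' = ΔT/ΣR = (204 °C − 15.4 °C)/2.302 = 81.93 W/m
From the inner boundary to the calcium silicate/mineral wool interface, ΣR_partial = 1.404 m·K/W.
T_interface = T_in − Q'·ΣR_partial = 204 °C − (81.93)(1.404) = 89.0 °C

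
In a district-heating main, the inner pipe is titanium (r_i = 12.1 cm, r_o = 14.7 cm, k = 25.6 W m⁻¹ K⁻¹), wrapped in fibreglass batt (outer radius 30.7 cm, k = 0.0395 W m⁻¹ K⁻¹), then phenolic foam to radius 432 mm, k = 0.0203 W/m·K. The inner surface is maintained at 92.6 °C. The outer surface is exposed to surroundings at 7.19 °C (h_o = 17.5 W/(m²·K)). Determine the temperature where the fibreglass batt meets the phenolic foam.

T = 47.9 °C

Resistance network (inner→outer):
  R'_titanium = ln(0.147/0.121)/(2πk) = 0.1946/(2π·25.6) = 0.001210 m·K/W
  R'_fibreglass batt = ln(0.307/0.147)/(2πk) = 0.7364/(2π·0.0395) = 2.967 m·K/W
  R'_phenolic foam = ln(0.432/0.307)/(2πk) = 0.3416/(2π·0.0203) = 2.678 m·K/W
  R'_conv,out = 1/(2πr h) = 1/(2π·0.432·17.5) = 0.02105 m·K/W
ΣR = 0.001210 + 2.967 + 2.678 + 0.02105 = 5.667 m·K/W
Q' = ΔT/ΣR = (92.6 °C − 7.19 °C)/5.667 = 15.07 W/m
From the inner boundary to the fibreglass batt/phenolic foam interface, ΣR_partial = 2.968 m·K/W.
T_interface = T_in − Q'·ΣR_partial = 92.6 °C − (15.07)(2.968) = 47.9 °C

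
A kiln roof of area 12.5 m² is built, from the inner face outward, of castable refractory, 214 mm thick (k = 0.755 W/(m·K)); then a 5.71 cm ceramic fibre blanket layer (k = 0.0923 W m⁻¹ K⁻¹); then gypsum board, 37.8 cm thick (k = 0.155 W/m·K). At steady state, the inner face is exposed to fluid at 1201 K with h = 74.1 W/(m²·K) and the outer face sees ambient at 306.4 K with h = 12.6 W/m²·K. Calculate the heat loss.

Series thermal resistances, inner to outer:
  R_conv,in = 1/(hA) = 1/(74.1·12.5) = 0.001080 K/W
  R_castable refractory = L/(kA) = 0.214/(0.755·12.5) = 0.02268 K/W
  R_ceramic fibre blanket = L/(kA) = 0.0571/(0.0923·12.5) = 0.04949 K/W
  R_gypsum board = L/(kA) = 0.378/(0.155·12.5) = 0.1951 K/W
  R_conv,out = 1/(hA) = 1/(12.6·12.5) = 0.006349 K/W
ΣR = 0.001080 + 0.02268 + 0.04949 + 0.1951 + 0.006349 = 0.2747 K/W
Q = ΔT/ΣR = (1201 K − 306.4 K)/0.2747 = 3260 W

Q = 3.26 kW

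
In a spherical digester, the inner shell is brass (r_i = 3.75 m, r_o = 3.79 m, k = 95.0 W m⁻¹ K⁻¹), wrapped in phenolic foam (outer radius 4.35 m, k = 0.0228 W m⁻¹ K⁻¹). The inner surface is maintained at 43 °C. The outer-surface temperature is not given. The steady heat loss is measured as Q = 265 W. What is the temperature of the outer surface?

T_out = 11.6 °C

Sum the resistances:
  R_brass = (1/3.75 − 1/3.79)/(4πk) = 0.002814/(4π·95.0) = 2.358×10^-6 K/W
  R_phenolic foam = (1/3.79 − 1/4.35)/(4πk) = 0.03397/(4π·0.0228) = 0.1186 K/W
ΣR = 0.1186 K/W
ΔT = Q·ΣR = 265 × 0.1186 = 31.43 K
Heat flows outward, so T_out = T_in − ΔT = 43 − 31.43 = 11.6 °C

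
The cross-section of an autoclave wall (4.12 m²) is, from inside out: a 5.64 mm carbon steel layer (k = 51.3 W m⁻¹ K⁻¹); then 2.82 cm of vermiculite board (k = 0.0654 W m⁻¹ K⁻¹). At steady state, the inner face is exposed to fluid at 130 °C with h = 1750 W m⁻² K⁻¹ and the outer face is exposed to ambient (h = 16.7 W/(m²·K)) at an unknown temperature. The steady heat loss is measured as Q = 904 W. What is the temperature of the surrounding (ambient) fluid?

Sum the resistances:
  R_conv,in = 1/(hA) = 1/(1750·4.12) = 1.387×10^-4 K/W
  R_carbon steel = L/(kA) = 0.00564/(51.3·4.12) = 2.668×10^-5 K/W
  R_vermiculite board = L/(kA) = 0.0282/(0.0654·4.12) = 0.1047 K/W
  R_conv,out = 1/(hA) = 1/(16.7·4.12) = 0.01453 K/W
ΣR = 0.1194 K/W
ΔT = Q·ΣR = 904 × 0.1194 = 107.9 K
Heat flows outward, so T_out = T_in − ΔT = 130 − 107.9 = 22.1 °C

T_out = 22.1 °C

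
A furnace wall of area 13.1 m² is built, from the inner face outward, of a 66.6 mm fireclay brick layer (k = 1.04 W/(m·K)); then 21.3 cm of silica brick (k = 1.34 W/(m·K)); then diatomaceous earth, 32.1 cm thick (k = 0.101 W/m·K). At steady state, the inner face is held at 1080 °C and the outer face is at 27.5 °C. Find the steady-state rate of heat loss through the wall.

Q = 4050 W

Treat each layer as a resistance in series:
  R_fireclay brick = L/(kA) = 0.0666/(1.04·13.1) = 0.004888 K/W
  R_silica brick = L/(kA) = 0.213/(1.34·13.1) = 0.01213 K/W
  R_diatomaceous earth = L/(kA) = 0.321/(0.101·13.1) = 0.2426 K/W
ΣR = 0.004888 + 0.01213 + 0.2426 = 0.2596 K/W
Q = ΔT/ΣR = (1080 °C − 27.5 °C)/0.2596 = 4050 W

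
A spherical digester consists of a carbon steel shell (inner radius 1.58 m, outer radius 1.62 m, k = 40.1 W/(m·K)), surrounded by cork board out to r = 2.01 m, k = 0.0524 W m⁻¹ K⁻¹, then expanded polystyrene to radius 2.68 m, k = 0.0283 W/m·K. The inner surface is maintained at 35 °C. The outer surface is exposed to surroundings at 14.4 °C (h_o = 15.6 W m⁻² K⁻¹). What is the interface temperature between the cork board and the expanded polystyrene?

T = 28.0 °C

Resistance network (inner→outer):
  R_carbon steel = (1/1.58 − 1/1.62)/(4πk) = 0.01563/(4π·40.1) = 3.101×10^-5 K/W
  R_cork board = (1/1.62 − 1/2.01)/(4πk) = 0.1198/(4π·0.0524) = 0.1819 K/W
  R_expanded polystyrene = (1/2.01 − 1/2.68)/(4πk) = 0.1244/(4π·0.0283) = 0.3497 K/W
  R_conv,out = 1/(4πr²h) = 1/(4π·2.68²·15.6) = 7.102×10^-4 K/W
ΣR = 3.101×10^-5 + 0.1819 + 0.3497 + 7.102×10^-4 = 0.5323 K/W
Q = ΔT/ΣR = (35 °C − 14.4 °C)/0.5323 = 38.70 W
From the inner boundary to the cork board/expanded polystyrene interface, ΣR_partial = 0.1819 K/W.
T_interface = T_in − Q·ΣR_partial = 35 °C − (38.70)(0.1819) = 28.0 °C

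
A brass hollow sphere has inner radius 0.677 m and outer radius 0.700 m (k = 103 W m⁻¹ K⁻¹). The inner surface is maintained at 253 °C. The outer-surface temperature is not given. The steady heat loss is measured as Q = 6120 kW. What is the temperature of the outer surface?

Sum the resistances:
  R_brass = (1/0.677 − 1/0.700)/(4πk) = 0.04853/(4π·103) = 3.750×10^-5 K/W
ΣR = 3.750×10^-5 K/W
ΔT = Q·ΣR = 6.12×10^6 × 3.750×10^-5 = 229.5 K
Heat flows outward, so T_out = T_in − ΔT = 253 − 229.5 = 23.5 °C

T_out = 23.5 °C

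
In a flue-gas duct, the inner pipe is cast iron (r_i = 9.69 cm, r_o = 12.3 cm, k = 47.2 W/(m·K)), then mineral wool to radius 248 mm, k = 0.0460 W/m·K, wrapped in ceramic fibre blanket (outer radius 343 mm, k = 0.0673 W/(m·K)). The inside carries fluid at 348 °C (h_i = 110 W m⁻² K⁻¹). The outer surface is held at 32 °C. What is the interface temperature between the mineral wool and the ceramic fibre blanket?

Series thermal resistances, inner to outer:
  R'_conv,in = 1/(2πr h) = 1/(2π·0.0969·110) = 0.01493 m·K/W
  R'_cast iron = ln(0.123/0.0969)/(2πk) = 0.2385/(2π·47.2) = 8.042×10^-4 m·K/W
  R'_mineral wool = ln(0.248/0.123)/(2πk) = 0.7012/(2π·0.0460) = 2.426 m·K/W
  R'_ceramic fibre blanket = ln(0.343/0.248)/(2πk) = 0.3243/(2π·0.0673) = 0.7669 m·K/W
ΣR = 0.01493 + 8.042×10^-4 + 2.426 + 0.7669 = 3.209 m·K/W
Q' = ΔT/ΣR = (348 °C − 32 °C)/3.209 = 98.47 W/m
From the inner boundary to the mineral wool/ceramic fibre blanket interface, ΣR_partial = 2.442 m·K/W.
T_interface = T_in − Q'·ΣR_partial = 348 °C − (98.47)(2.442) = 108 °C

T = 108 °C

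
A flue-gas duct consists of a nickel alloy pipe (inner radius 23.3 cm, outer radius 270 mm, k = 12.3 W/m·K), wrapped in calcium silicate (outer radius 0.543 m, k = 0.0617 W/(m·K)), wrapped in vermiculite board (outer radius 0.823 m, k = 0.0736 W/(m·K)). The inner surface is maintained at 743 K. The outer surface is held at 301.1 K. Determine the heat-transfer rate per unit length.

Resistance network (inner→outer):
  R'_nickel alloy = ln(0.270/0.233)/(2πk) = 0.1474/(2π·12.3) = 0.001907 m·K/W
  R'_calcium silicate = ln(0.543/0.270)/(2πk) = 0.6987/(2π·0.0617) = 1.802 m·K/W
  R'_vermiculite board = ln(0.823/0.543)/(2πk) = 0.4158/(2π·0.0736) = 0.8992 m·K/W
ΣR = 0.001907 + 1.802 + 0.8992 = 2.703 m·K/W
Q' = ΔT/ΣR = (743 K − 301.1 K)/2.703 = 163 W/m

Q' = 163 W/m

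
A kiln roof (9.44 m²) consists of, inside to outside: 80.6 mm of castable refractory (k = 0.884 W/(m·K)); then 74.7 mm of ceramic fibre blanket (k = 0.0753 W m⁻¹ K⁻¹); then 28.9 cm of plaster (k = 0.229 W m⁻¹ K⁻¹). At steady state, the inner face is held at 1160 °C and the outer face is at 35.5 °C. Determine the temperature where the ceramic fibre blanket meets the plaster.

Resistance network (inner→outer):
  R_castable refractory = L/(kA) = 0.0806/(0.884·9.44) = 0.009659 K/W
  R_ceramic fibre blanket = L/(kA) = 0.0747/(0.0753·9.44) = 0.1051 K/W
  R_plaster = L/(kA) = 0.289/(0.229·9.44) = 0.1337 K/W
ΣR = 0.009659 + 0.1051 + 0.1337 = 0.2485 K/W
Q = ΔT/ΣR = (1160 °C − 35.5 °C)/0.2485 = 4525 W
From the inner boundary to the ceramic fibre blanket/plaster interface, ΣR_partial = 0.1148 K/W.
T_interface = T_in − Q·ΣR_partial = 1160 °C − (4525)(0.1148) = 641 °C

T = 641 °C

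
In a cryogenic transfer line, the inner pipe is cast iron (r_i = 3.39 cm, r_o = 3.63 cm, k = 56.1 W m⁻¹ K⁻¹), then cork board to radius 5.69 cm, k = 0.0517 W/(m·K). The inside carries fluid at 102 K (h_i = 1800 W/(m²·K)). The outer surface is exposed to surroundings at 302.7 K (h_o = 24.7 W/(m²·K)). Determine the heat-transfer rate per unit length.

Treat each layer as a resistance in series:
  R'_conv,in = 1/(2πr h) = 1/(2π·0.0339·1800) = 0.002608 m·K/W
  R'_cast iron = ln(0.0363/0.0339)/(2πk) = 0.06840/(2π·56.1) = 1.941×10^-4 m·K/W
  R'_cork board = ln(0.0569/0.0363)/(2πk) = 0.4495/(2π·0.0517) = 1.384 m·K/W
  R'_conv,out = 1/(2πr h) = 1/(2π·0.0569·24.7) = 0.1132 m·K/W
ΣR = 0.002608 + 1.941×10^-4 + 1.384 + 0.1132 = 1.500 m·K/W
Q' = ΔT/ΣR = (102 K − 302.7 K)/1.500 = -134 W/m
(Negative Q' ⇒ heat flows inward; heat gain = 134 W/m.)

Q' = 134 W/m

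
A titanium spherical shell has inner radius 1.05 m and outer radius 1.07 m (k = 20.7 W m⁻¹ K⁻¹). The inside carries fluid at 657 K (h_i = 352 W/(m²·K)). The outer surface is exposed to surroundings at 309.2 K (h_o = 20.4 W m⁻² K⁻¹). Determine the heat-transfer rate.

Q = 94.5 kW

Treat each layer as a resistance in series:
  R_conv,in = 1/(4πr²h) = 1/(4π·1.05²·352) = 2.051×10^-4 K/W
  R_titanium = (1/1.05 − 1/1.07)/(4πk) = 0.01780/(4π·20.7) = 6.843×10^-5 K/W
  R_conv,out = 1/(4πr²h) = 1/(4π·1.07²·20.4) = 0.003407 K/W
ΣR = 2.051×10^-4 + 6.843×10^-5 + 0.003407 = 0.003681 K/W
Q = ΔT/ΣR = (657 K − 309.2 K)/0.003681 = 94500 W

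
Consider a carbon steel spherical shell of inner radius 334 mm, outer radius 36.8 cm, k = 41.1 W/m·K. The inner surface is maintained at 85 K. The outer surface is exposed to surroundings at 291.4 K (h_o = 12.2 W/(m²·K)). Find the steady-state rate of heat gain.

Treat each layer as a resistance in series:
  R_carbon steel = (1/0.334 − 1/0.368)/(4πk) = 0.2766/(4π·41.1) = 5.356×10^-4 K/W
  R_conv,out = 1/(4πr²h) = 1/(4π·0.368²·12.2) = 0.04817 K/W
ΣR = 5.356×10^-4 + 0.04817 = 0.04871 K/W
Q = ΔT/ΣR = (85 K − 291.4 K)/0.04871 = -4240 W
(Negative Q ⇒ heat flows inward; heat gain = 4240 W.)

Q = 4.24 kW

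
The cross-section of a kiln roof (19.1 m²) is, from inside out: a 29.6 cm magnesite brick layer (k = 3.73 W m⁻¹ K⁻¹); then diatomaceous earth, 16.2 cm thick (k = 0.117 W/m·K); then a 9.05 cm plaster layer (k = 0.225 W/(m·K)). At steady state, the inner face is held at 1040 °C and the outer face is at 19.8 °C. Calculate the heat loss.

Resistance network (inner→outer):
  R_magnesite brick = L/(kA) = 0.296/(3.73·19.1) = 0.004155 K/W
  R_diatomaceous earth = L/(kA) = 0.162/(0.117·19.1) = 0.07249 K/W
  R_plaster = L/(kA) = 0.0905/(0.225·19.1) = 0.02106 K/W
ΣR = 0.004155 + 0.07249 + 0.02106 = 0.09771 K/W
Q = ΔT/ΣR = (1040 °C − 19.8 °C)/0.09771 = 10400 W

Q = 10400 W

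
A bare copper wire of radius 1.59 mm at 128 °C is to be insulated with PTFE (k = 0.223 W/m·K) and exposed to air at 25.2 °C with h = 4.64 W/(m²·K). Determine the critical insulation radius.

r_cr = 4.81 cm

For a cylinder, r_cr = k_ins/h = 0.223/4.64 = 0.0481 m = 4.81 cm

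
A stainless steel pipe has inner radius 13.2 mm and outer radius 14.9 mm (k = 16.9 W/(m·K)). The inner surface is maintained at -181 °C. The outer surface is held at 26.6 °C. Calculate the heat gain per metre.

Q' = 182 kW/m

Q' = 2πk·ΔT/ln(r₂/r₁) = 2π × 16.9 × 207.6 / ln(0.0149/0.0132) = 1.82×10^5 W/m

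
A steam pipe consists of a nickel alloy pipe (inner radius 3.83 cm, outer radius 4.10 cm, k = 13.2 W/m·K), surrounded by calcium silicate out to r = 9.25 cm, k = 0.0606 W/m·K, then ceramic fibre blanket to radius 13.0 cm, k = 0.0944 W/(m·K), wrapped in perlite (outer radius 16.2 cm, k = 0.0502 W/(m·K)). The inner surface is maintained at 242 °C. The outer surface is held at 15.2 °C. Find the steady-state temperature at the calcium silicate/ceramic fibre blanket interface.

T = 99.8 °C

Series thermal resistances, inner to outer:
  R'_nickel alloy = ln(0.0410/0.0383)/(2πk) = 0.06812/(2π·13.2) = 8.214×10^-4 m·K/W
  R'_calcium silicate = ln(0.0925/0.0410)/(2πk) = 0.8136/(2π·0.0606) = 2.137 m·K/W
  R'_ceramic fibre blanket = ln(0.130/0.0925)/(2πk) = 0.3403/(2π·0.0944) = 0.5738 m·K/W
  R'_perlite = ln(0.162/0.130)/(2πk) = 0.2201/(2π·0.0502) = 0.6977 m·K/W
ΣR = 8.214×10^-4 + 2.137 + 0.5738 + 0.6977 = 3.409 m·K/W
Q' = ΔT/ΣR = (242 °C − 15.2 °C)/3.409 = 66.53 W/m
From the inner boundary to the calcium silicate/ceramic fibre blanket interface, ΣR_partial = 2.138 m·K/W.
T_interface = T_in − Q'·ΣR_partial = 242 °C − (66.53)(2.138) = 99.8 °C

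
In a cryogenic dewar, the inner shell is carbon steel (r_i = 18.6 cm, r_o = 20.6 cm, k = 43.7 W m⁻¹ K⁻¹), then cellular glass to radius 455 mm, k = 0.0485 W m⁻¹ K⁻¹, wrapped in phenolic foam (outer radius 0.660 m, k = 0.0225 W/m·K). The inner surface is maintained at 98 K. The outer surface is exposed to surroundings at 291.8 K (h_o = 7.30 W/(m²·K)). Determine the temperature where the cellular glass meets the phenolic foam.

Treat each layer as a resistance in series:
  R_carbon steel = (1/0.186 − 1/0.206)/(4πk) = 0.5220/(4π·43.7) = 9.505×10^-4 K/W
  R_cellular glass = (1/0.206 − 1/0.455)/(4πk) = 2.657/(4π·0.0485) = 4.359 K/W
  R_phenolic foam = (1/0.455 − 1/0.660)/(4πk) = 0.6827/(4π·0.0225) = 2.414 K/W
  R_conv,out = 1/(4πr²h) = 1/(4π·0.660²·7.30) = 0.02503 K/W
ΣR = 9.505×10^-4 + 4.359 + 2.414 + 0.02503 = 6.799 K/W
Q = ΔT/ΣR = (98 K − 291.8 K)/6.799 = -28.50 W
From the inner boundary to the cellular glass/phenolic foam interface, ΣR_partial = 4.360 K/W.
T_interface = T_in − Q·ΣR_partial = 98 K − (-28.50)(4.360) = 222.3 K

T = 222.3 K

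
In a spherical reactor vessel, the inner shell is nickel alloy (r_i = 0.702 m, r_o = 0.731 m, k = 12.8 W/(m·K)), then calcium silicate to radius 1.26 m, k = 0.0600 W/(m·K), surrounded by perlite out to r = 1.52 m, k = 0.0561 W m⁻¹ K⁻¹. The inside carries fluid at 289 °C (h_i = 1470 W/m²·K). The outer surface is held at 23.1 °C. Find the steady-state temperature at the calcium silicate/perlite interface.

T = 76.7 °C

Resistance network (inner→outer):
  R_conv,in = 1/(4πr²h) = 1/(4π·0.702²·1470) = 1.098×10^-4 K/W
  R_nickel alloy = (1/0.702 − 1/0.731)/(4πk) = 0.05651/(4π·12.8) = 3.513×10^-4 K/W
  R_calcium silicate = (1/0.731 − 1/1.26)/(4πk) = 0.5743/(4π·0.0600) = 0.7617 K/W
  R_perlite = (1/1.26 − 1/1.52)/(4πk) = 0.1358/(4π·0.0561) = 0.1926 K/W
ΣR = 1.098×10^-4 + 3.513×10^-4 + 0.7617 + 0.1926 = 0.9548 K/W
Q = ΔT/ΣR = (289 °C − 23.1 °C)/0.9548 = 278.5 W
From the inner boundary to the calcium silicate/perlite interface, ΣR_partial = 0.7622 K/W.
T_interface = T_in − Q·ΣR_partial = 289 °C − (278.5)(0.7622) = 76.7 °C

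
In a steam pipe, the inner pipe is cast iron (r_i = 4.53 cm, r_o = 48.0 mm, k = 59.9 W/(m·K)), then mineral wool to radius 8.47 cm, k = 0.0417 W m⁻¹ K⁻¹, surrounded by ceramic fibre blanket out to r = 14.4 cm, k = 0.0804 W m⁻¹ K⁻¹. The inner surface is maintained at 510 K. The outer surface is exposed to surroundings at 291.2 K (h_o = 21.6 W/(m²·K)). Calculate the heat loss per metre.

Treat each layer as a resistance in series:
  R'_cast iron = ln(0.0480/0.0453)/(2πk) = 0.05789/(2π·59.9) = 1.538×10^-4 m·K/W
  R'_mineral wool = ln(0.0847/0.0480)/(2πk) = 0.5679/(2π·0.0417) = 2.168 m·K/W
  R'_ceramic fibre blanket = ln(0.144/0.0847)/(2πk) = 0.5307/(2π·0.0804) = 1.051 m·K/W
  R'_conv,out = 1/(2πr h) = 1/(2π·0.144·21.6) = 0.05117 m·K/W
ΣR = 1.538×10^-4 + 2.168 + 1.051 + 0.05117 = 3.270 m·K/W
Q' = ΔT/ΣR = (510 K − 291.2 K)/3.270 = 66.9 W/m

Q' = 66.9 W/m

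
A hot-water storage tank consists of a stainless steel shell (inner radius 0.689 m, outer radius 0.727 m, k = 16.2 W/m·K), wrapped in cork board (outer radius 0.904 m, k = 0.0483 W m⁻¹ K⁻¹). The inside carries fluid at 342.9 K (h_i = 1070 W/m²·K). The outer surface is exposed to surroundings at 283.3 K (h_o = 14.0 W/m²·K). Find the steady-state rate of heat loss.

Treat each layer as a resistance in series:
  R_conv,in = 1/(4πr²h) = 1/(4π·0.689²·1070) = 1.567×10^-4 K/W
  R_stainless steel = (1/0.689 − 1/0.727)/(4πk) = 0.07586/(4π·16.2) = 3.727×10^-4 K/W
  R_cork board = (1/0.727 − 1/0.904)/(4πk) = 0.2693/(4π·0.0483) = 0.4437 K/W
  R_conv,out = 1/(4πr²h) = 1/(4π·0.904²·14.0) = 0.006955 K/W
ΣR = 1.567×10^-4 + 3.727×10^-4 + 0.4437 + 0.006955 = 0.4512 K/W
Q = ΔT/ΣR = (342.9 K − 283.3 K)/0.4512 = 132 W

Q = 132 W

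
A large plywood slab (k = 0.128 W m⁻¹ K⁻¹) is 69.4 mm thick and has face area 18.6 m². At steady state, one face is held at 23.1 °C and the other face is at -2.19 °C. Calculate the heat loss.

Q = kA·ΔT/L = 0.128 × 18.6 × |23.1 °C − -2.19 °C| / 0.0694 = 868 W

Q = 868 W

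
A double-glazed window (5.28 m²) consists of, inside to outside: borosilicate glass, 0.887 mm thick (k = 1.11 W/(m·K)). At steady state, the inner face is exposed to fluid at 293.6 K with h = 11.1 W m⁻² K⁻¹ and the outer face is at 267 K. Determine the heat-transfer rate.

Treat each layer as a resistance in series:
  R_conv,in = 1/(hA) = 1/(11.1·5.28) = 0.01706 K/W
  R_borosilicate glass = L/(kA) = 8.87×10^-4/(1.11·5.28) = 1.513×10^-4 K/W
ΣR = 0.01706 + 1.513×10^-4 = 0.01721 K/W
Q = ΔT/ΣR = (293.6 K − 267 K)/0.01721 = 1550 W

Q = 1550 W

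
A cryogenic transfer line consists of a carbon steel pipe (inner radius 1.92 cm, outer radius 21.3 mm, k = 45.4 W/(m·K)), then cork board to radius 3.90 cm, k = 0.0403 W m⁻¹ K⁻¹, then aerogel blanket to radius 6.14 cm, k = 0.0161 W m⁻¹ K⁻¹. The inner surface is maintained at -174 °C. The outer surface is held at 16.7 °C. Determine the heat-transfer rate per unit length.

Resistance network (inner→outer):
  R'_carbon steel = ln(0.0213/0.0192)/(2πk) = 0.1038/(2π·45.4) = 3.639×10^-4 m·K/W
  R'_cork board = ln(0.0390/0.0213)/(2πk) = 0.6049/(2π·0.0403) = 2.389 m·K/W
  R'_aerogel blanket = ln(0.0614/0.0390)/(2πk) = 0.4538/(2π·0.0161) = 4.486 m·K/W
ΣR = 3.639×10^-4 + 2.389 + 4.486 = 6.875 m·K/W
Q' = ΔT/ΣR = (-174 °C − 16.7 °C)/6.875 = -27.7 W/m
(Negative Q' ⇒ heat flows inward; heat gain = 27.7 W/m.)

Q' = 27.7 W/m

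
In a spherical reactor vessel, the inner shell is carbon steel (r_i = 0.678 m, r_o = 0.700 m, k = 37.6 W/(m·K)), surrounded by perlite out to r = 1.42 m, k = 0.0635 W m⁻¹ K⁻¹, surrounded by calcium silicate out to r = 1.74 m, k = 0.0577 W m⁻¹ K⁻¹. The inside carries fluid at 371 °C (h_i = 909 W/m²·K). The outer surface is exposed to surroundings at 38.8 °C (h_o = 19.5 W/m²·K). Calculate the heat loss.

Treat each layer as a resistance in series:
  R_conv,in = 1/(4πr²h) = 1/(4π·0.678²·909) = 1.904×10^-4 K/W
  R_carbon steel = (1/0.678 − 1/0.700)/(4πk) = 0.04635/(4π·37.6) = 9.811×10^-5 K/W
  R_perlite = (1/0.700 − 1/1.42)/(4πk) = 0.7243/(4π·0.0635) = 0.9077 K/W
  R_calcium silicate = (1/1.42 − 1/1.74)/(4πk) = 0.1295/(4π·0.0577) = 0.1786 K/W
  R_conv,out = 1/(4πr²h) = 1/(4π·1.74²·19.5) = 0.001348 K/W
ΣR = 1.904×10^-4 + 9.811×10^-5 + 0.9077 + 0.1786 + 0.001348 = 1.088 K/W
Q = ΔT/ΣR = (371 °C − 38.8 °C)/1.088 = 305 W

Q = 305 W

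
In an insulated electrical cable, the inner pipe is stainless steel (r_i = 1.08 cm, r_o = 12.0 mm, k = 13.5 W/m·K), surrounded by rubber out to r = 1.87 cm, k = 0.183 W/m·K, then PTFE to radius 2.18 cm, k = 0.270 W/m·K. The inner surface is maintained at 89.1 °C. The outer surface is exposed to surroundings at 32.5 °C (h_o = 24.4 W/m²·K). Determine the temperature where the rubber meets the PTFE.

T = 60.9 °C

Resistance network (inner→outer):
  R'_stainless steel = ln(0.0120/0.0108)/(2πk) = 0.1054/(2π·13.5) = 0.001242 m·K/W
  R'_rubber = ln(0.0187/0.0120)/(2πk) = 0.4436/(2π·0.183) = 0.3858 m·K/W
  R'_PTFE = ln(0.0218/0.0187)/(2πk) = 0.1534/(2π·0.270) = 0.09042 m·K/W
  R'_conv,out = 1/(2πr h) = 1/(2π·0.0218·24.4) = 0.2992 m·K/W
ΣR = 0.001242 + 0.3858 + 0.09042 + 0.2992 = 0.7767 m·K/W
Q' = ΔT/ΣR = (89.1 °C − 32.5 °C)/0.7767 = 72.87 W/m
From the inner boundary to the rubber/PTFE interface, ΣR_partial = 0.3870 m·K/W.
T_interface = T_in − Q'·ΣR_partial = 89.1 °C − (72.87)(0.3870) = 60.9 °C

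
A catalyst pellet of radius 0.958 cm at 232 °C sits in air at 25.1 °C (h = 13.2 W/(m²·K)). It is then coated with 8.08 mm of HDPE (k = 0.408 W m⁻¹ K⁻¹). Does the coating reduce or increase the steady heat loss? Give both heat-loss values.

increases: 3.15 → 7.22 W

Critical radius for a sphere: r_cr = 2k/h = 0.0618 m = 6.18 cm.
Outer radius after coating: r₂ = 0.00958 + 0.00808 = 0.01766 m.
Since r₁ < r_cr and r₂ ≤ r_cr, the coating moves toward the maximum at r_cr — heat loss rises.
Bare: R = 1/(4πr₁²h) = 65.69 K/W; Q = 206.9/65.69 = 3.15 W.
Coated: R = R_cond + R_conv = 28.65 K/W; Q = 206.9/28.65 = 7.22 W.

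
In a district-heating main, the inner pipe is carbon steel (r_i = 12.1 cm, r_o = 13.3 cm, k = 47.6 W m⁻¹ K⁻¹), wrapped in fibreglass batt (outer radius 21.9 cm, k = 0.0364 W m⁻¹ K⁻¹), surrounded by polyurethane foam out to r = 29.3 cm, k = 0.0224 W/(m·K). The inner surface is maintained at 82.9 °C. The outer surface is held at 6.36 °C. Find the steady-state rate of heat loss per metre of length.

Q' = 18.0 W/m

Treat each layer as a resistance in series:
  R'_carbon steel = ln(0.133/0.121)/(2πk) = 0.09456/(2π·47.6) = 3.162×10^-4 m·K/W
  R'_fibreglass batt = ln(0.219/0.133)/(2πk) = 0.4987/(2π·0.0364) = 2.181 m·K/W
  R'_polyurethane foam = ln(0.293/0.219)/(2πk) = 0.2911/(2π·0.0224) = 2.068 m·K/W
ΣR = 3.162×10^-4 + 2.181 + 2.068 = 4.249 m·K/W
Q' = ΔT/ΣR = (82.9 °C − 6.36 °C)/4.249 = 18.0 W/m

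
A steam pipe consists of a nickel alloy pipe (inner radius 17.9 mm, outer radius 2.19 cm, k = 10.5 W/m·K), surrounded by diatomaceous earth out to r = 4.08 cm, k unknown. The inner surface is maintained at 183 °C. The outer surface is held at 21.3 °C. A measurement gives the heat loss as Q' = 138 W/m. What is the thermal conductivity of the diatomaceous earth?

ΣR = ΔT/Q' = |183 − 21.3|/138 = 1.172 m·K/W
Known resistances:
  R'_nickel alloy = ln(0.0219/0.0179)/(2πk) = 0.2017/(2π·10.5) = 0.003057 m·K/W
R_diatomaceous earth = ΣR − ΣR_known = 1.172 − 0.003057 = 1.169 m·K/W
ln(r₂/r₁)/(2πk) = 1.169 ⇒ k = 0.6222/(2π·1.169) = 0.0847 W/m·K

k = 0.0847 W/m·K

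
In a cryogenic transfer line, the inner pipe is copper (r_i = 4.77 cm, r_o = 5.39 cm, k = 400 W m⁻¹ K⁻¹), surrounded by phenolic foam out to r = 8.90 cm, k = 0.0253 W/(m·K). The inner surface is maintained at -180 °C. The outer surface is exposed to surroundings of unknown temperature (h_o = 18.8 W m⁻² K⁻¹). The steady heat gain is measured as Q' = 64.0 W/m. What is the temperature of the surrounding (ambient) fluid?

T_out = 28.0 °C

Series resistances:
  R'_copper = ln(0.0539/0.0477)/(2πk) = 0.1222/(2π·400) = 4.862×10^-5 m·K/W
  R'_phenolic foam = ln(0.0890/0.0539)/(2πk) = 0.5015/(2π·0.0253) = 3.155 m·K/W
  R'_conv,out = 1/(2πr h) = 1/(2π·0.0890·18.8) = 0.09512 m·K/W
ΣR = 3.250 m·K/W
ΔT = Q'·ΣR = 64.0 × 3.250 = 208.0 K
Heat flows inward, so T_out = T_in + ΔT = -180 + 208.0 = 28.0 °C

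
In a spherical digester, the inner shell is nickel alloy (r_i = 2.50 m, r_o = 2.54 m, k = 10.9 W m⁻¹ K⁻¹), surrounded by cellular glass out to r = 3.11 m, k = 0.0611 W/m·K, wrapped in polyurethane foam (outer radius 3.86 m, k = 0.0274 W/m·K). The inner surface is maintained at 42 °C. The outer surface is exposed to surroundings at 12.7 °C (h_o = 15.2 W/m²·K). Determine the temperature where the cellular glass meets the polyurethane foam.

Series thermal resistances, inner to outer:
  R_nickel alloy = (1/2.50 − 1/2.54)/(4πk) = 0.006299/(4π·10.9) = 4.599×10^-5 K/W
  R_cellular glass = (1/2.54 − 1/3.11)/(4πk) = 0.07216/(4π·0.0611) = 0.09398 K/W
  R_polyurethane foam = (1/3.11 − 1/3.86)/(4πk) = 0.06248/(4π·0.0274) = 0.1814 K/W
  R_conv,out = 1/(4πr²h) = 1/(4π·3.86²·15.2) = 3.514×10^-4 K/W
ΣR = 4.599×10^-5 + 0.09398 + 0.1814 + 3.514×10^-4 = 0.2758 K/W
Q = ΔT/ΣR = (42 °C − 12.7 °C)/0.2758 = 106.2 W
From the inner boundary to the cellular glass/polyurethane foam interface, ΣR_partial = 0.09403 K/W.
T_interface = T_in − Q·ΣR_partial = 42 °C − (106.2)(0.09403) = 32.0 °C

T = 32.0 °C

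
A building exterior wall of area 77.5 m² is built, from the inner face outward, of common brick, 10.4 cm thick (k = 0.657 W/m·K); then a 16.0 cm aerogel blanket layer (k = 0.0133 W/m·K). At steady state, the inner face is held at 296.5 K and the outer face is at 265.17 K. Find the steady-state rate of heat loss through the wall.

Series thermal resistances, inner to outer:
  R_common brick = L/(kA) = 0.104/(0.657·77.5) = 0.002043 K/W
  R_aerogel blanket = L/(kA) = 0.160/(0.0133·77.5) = 0.1552 K/W
ΣR = 0.002043 + 0.1552 = 0.1572 K/W
Q = ΔT/ΣR = (296.5 K − 265.17 K)/0.1572 = 199 W

Q = 199 W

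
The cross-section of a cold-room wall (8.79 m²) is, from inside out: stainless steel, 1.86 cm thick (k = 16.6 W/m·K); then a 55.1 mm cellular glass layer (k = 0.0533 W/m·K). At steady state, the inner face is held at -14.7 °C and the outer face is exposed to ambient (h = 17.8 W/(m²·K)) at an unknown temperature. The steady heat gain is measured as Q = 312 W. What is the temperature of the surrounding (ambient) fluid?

Sum the resistances:
  R_stainless steel = L/(kA) = 0.0186/(16.6·8.79) = 1.275×10^-4 K/W
  R_cellular glass = L/(kA) = 0.0551/(0.0533·8.79) = 0.1176 K/W
  R_conv,out = 1/(hA) = 1/(17.8·8.79) = 0.006391 K/W
ΣR = 0.1241 K/W
ΔT = Q·ΣR = 312 × 0.1241 = 38.72 K
Heat flows inward, so T_out = T_in + ΔT = -14.7 + 38.72 = 24.0 °C

T_out = 24.0 °C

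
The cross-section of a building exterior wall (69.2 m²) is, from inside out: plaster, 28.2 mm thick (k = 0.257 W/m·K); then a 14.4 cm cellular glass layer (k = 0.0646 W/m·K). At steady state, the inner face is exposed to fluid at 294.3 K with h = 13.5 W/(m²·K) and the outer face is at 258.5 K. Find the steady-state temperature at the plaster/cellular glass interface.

Series thermal resistances, inner to outer:
  R_conv,in = 1/(hA) = 1/(13.5·69.2) = 0.001070 K/W
  R_plaster = L/(kA) = 0.0282/(0.257·69.2) = 0.001586 K/W
  R_cellular glass = L/(kA) = 0.144/(0.0646·69.2) = 0.03221 K/W
ΣR = 0.001070 + 0.001586 + 0.03221 = 0.03487 K/W
Q = ΔT/ΣR = (294.3 K − 258.5 K)/0.03487 = 1027 W
From the inner boundary to the plaster/cellular glass interface, ΣR_partial = 0.002656 K/W.
T_interface = T_in − Q·ΣR_partial = 294.3 K − (1027)(0.002656) = 291.6 K

T = 291.6 K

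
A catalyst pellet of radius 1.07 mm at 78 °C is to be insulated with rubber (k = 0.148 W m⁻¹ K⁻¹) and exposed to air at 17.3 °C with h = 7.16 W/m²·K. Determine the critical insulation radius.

For a sphere, r_cr = 2k_ins/h = 2·0.148/7.16 = 0.0413 m = 4.13 cm

r_cr = 4.13 cm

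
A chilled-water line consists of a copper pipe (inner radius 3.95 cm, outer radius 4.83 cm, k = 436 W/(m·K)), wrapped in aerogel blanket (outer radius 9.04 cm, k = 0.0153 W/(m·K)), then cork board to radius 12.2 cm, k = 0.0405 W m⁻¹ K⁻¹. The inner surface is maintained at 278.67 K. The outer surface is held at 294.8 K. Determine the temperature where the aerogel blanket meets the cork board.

Treat each layer as a resistance in series:
  R'_copper = ln(0.0483/0.0395)/(2πk) = 0.2011/(2π·436) = 7.342×10^-5 m·K/W
  R'_aerogel blanket = ln(0.0904/0.0483)/(2πk) = 0.6268/(2π·0.0153) = 6.520 m·K/W
  R'_cork board = ln(0.122/0.0904)/(2πk) = 0.2998/(2π·0.0405) = 1.178 m·K/W
ΣR = 7.342×10^-5 + 6.520 + 1.178 = 7.698 m·K/W
Q' = ΔT/ΣR = (278.67 K − 294.8 K)/7.698 = -2.095 W/m
From the inner boundary to the aerogel blanket/cork board interface, ΣR_partial = 6.520 m·K/W.
T_interface = T_in − Q'·ΣR_partial = 278.67 K − (-2.095)(6.520) = 292.3 K

T = 292.3 K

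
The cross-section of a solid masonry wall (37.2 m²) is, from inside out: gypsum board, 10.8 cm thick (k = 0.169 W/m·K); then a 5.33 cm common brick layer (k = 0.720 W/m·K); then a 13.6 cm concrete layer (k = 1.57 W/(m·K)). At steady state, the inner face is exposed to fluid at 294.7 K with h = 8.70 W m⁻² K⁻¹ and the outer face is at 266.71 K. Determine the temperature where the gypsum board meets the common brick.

Resistance network (inner→outer):
  R_conv,in = 1/(hA) = 1/(8.70·37.2) = 0.003090 K/W
  R_gypsum board = L/(kA) = 0.108/(0.169·37.2) = 0.01718 K/W
  R_common brick = L/(kA) = 0.0533/(0.720·37.2) = 0.001990 K/W
  R_concrete = L/(kA) = 0.136/(1.57·37.2) = 0.002329 K/W
ΣR = 0.003090 + 0.01718 + 0.001990 + 0.002329 = 0.02459 K/W
Q = ΔT/ΣR = (294.7 K − 266.71 K)/0.02459 = 1138 W
From the inner boundary to the gypsum board/common brick interface, ΣR_partial = 0.02027 K/W.
T_interface = T_in − Q·ΣR_partial = 294.7 K − (1138)(0.02027) = 271.63 K

T = 271.63 K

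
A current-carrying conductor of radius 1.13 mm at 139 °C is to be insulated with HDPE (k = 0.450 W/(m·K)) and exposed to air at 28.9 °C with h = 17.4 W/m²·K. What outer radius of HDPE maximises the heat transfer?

For a cylinder, r_cr = k_ins/h = 0.450/17.4 = 0.0259 m = 2.59 cm

r_cr = 2.59 cm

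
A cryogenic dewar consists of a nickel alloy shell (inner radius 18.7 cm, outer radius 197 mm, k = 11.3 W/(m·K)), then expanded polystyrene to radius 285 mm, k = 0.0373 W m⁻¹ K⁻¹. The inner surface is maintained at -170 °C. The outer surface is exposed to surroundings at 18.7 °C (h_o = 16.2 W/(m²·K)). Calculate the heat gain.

Treat each layer as a resistance in series:
  R_nickel alloy = (1/0.187 − 1/0.197)/(4πk) = 0.2715/(4π·11.3) = 0.001912 K/W
  R_expanded polystyrene = (1/0.197 − 1/0.285)/(4πk) = 1.567/(4π·0.0373) = 3.344 K/W
  R_conv,out = 1/(4πr²h) = 1/(4π·0.285²·16.2) = 0.06048 K/W
ΣR = 0.001912 + 3.344 + 0.06048 = 3.406 K/W
Q = ΔT/ΣR = (-170 °C − 18.7 °C)/3.406 = -55.4 W
(Negative Q ⇒ heat flows inward; heat gain = 55.4 W.)

Q = 55.4 W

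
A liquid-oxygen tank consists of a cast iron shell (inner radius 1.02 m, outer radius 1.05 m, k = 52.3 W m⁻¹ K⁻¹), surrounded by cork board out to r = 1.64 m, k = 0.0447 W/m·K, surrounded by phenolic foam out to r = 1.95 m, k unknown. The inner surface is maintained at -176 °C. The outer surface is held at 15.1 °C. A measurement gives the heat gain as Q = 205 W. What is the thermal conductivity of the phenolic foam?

ΣR = ΔT/Q = |-176 − 15.1|/205 = 0.9322 K/W
Known resistances:
  R_cast iron = (1/1.02 − 1/1.05)/(4πk) = 0.02801/(4π·52.3) = 4.262×10^-5 K/W
  R_cork board = (1/1.05 − 1/1.64)/(4πk) = 0.3426/(4π·0.0447) = 0.6100 K/W
R_phenolic foam = ΣR − ΣR_known = 0.9322 − 0.6100 = 0.3222 K/W
(1/r₁−1/r₂)/(4πk) = 0.3222 ⇒ k = 0.09694/(4π·0.3222) = 0.0239 W/m·K

k = 0.0239 W/m·K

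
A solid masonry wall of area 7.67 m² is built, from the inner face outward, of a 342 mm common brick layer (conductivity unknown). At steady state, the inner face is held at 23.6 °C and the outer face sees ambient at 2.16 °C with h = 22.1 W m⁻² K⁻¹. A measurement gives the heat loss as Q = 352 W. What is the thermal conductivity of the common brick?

k = 0.811 W/m·K

ΣR = ΔT/Q = |23.6 − 2.16|/352 = 0.06091 K/W
Known resistances:
  R_conv,out = 1/(hA) = 1/(22.1·7.67) = 0.005899 K/W
R_common brick = ΣR − ΣR_known = 0.06091 − 0.005899 = 0.05501 K/W
L/(kA) = 0.05501 ⇒ k = 0.342/(0.05501·7.67) = 0.811 W/m·K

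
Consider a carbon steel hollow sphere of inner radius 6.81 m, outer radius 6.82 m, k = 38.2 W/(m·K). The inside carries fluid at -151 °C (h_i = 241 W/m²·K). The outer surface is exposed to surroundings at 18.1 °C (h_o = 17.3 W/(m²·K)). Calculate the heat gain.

Q = 1590 kW

Treat each layer as a resistance in series:
  R_conv,in = 1/(4πr²h) = 1/(4π·6.81²·241) = 7.120×10^-6 K/W
  R_carbon steel = (1/6.81 − 1/6.82)/(4πk) = 2.153×10^-4/(4π·38.2) = 4.485×10^-7 K/W
  R_conv,out = 1/(4πr²h) = 1/(4π·6.82²·17.3) = 9.890×10^-5 K/W
ΣR = 7.120×10^-6 + 4.485×10^-7 + 9.890×10^-5 = 1.065×10^-4 K/W
Q = ΔT/ΣR = (-151 °C − 18.1 °C)/1.065×10^-4 = -1.59×10^6 W
(Negative Q ⇒ heat flows inward; heat gain = 1.59×10^6 W.)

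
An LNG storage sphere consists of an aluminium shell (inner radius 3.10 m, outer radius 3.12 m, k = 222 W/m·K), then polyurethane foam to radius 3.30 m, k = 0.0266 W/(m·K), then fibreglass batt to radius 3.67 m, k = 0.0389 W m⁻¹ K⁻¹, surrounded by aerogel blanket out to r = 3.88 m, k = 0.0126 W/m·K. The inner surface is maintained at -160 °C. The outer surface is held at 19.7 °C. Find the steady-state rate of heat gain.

Q = 864 W

Series thermal resistances, inner to outer:
  R_aluminium = (1/3.10 − 1/3.12)/(4πk) = 0.002068/(4π·222) = 7.412×10^-7 K/W
  R_polyurethane foam = (1/3.12 − 1/3.30)/(4πk) = 0.01748/(4π·0.0266) = 0.05230 K/W
  R_fibreglass batt = (1/3.30 − 1/3.67)/(4πk) = 0.03055/(4π·0.0389) = 0.06250 K/W
  R_aerogel blanket = (1/3.67 − 1/3.88)/(4πk) = 0.01475/(4π·0.0126) = 0.09314 K/W
ΣR = 7.412×10^-7 + 0.05230 + 0.06250 + 0.09314 = 0.2079 K/W
Q = ΔT/ΣR = (-160 °C − 19.7 °C)/0.2079 = -864 W
(Negative Q ⇒ heat flows inward; heat gain = 864 W.)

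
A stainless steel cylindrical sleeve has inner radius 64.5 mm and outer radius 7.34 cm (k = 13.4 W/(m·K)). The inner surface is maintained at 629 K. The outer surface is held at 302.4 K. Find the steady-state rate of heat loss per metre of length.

Q' = 2πk·ΔT/ln(r₂/r₁) = 2π × 13.4 × 326.6 / ln(0.0734/0.0645) = 2.13×10^5 W/m

Q' = 2.13×10^5 W/m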